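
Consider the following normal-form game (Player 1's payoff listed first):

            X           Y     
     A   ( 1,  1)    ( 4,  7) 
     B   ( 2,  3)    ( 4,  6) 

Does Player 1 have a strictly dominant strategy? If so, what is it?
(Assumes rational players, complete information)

No strictly dominant strategy exists for Player 1

Work:
A strategy strictly dominates another if it gives a strictly higher payoff against every opponent action. Compare each pair of P1's strategies column-by-column:
  A vs B: [1 vs 2, 4 vs 4] → A does not strictly dominate B (column X: 1 ≤ 2)
  B vs A: [2 vs 1, 4 vs 4] → B does not strictly dominate A (column Y: 4 ≤ 4)
No single strategy strictly dominates all others → no strictly dominant strategy.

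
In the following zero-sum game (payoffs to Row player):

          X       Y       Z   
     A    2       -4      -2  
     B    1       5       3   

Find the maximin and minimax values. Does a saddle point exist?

Maximin = 1, Minimax = 2, Saddle: False

Work:
Row minimums: [-4, 1] → maximin = 1
Column maximums: [2, 5, 3] → minimax = 2
No saddle point (maximin ≠ minimax). Mixed strategy needed.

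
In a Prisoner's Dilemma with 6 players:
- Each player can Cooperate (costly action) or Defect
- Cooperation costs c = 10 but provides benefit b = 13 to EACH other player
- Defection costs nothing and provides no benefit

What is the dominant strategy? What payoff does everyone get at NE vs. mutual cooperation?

Dominant: Defect; NE payoff = 0; Coop payoff = 55

Work:
Defect dominates (saves cost c = 10, benefit to others is external)
NE: All defect → everyone gets 0
If all cooperate: each receives (5)×13 - 10 = 55
Social dilemma: 55 > 0 but NE gives 0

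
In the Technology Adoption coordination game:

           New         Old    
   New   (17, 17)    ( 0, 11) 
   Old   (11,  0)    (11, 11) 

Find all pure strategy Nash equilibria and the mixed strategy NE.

Pure NE: (New, New) and (Old, Old); Mixed NE: p = 0.6471, q = 0.6471

Work:
Check pure NE:
(New, New): (17, 17) - no unilateral deviation beneficial
(Old, Old): (11, 11) - no unilateral deviation beneficial
Mixed NE: P1 plays New with p = 0.6471, P2 plays New with q = 0.6471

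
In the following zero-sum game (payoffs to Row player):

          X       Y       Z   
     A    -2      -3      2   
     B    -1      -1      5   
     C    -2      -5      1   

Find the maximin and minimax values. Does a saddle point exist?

Maximin = -1, Minimax = -1, Saddle: True

Work:
Row minimums: [-3, -1, -5] → maximin = -1
Column maximums: [-1, -1, 5] → minimax = -1
Saddle point exists! Game value = -1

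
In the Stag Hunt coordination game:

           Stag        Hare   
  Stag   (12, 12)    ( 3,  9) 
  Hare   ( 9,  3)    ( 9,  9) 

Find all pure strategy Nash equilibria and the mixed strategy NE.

Pure NE: (Stag, Stag) and (Hare, Hare); Mixed NE: p = 0.6667, q = 0.6667

Work:
Check pure NE:
(Stag, Stag): (12, 12) - no unilateral deviation beneficial
(Hare, Hare): (9, 9) - no unilateral deviation beneficial
Mixed NE: P1 plays Stag with p = 0.6667, P2 plays Stag with q = 0.6667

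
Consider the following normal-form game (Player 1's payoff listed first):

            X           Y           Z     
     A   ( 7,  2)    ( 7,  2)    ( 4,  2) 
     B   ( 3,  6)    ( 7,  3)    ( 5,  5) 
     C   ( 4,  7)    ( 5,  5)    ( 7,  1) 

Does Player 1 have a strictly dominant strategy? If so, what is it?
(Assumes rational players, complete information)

No strictly dominant strategy exists for Player 1

Work:
A strategy strictly dominates another if it gives a strictly higher payoff against every opponent action. Compare each pair of P1's strategies column-by-column:
  A vs B: [7 vs 3, 7 vs 7, 4 vs 5] → A does not strictly dominate B (column Y: 7 ≤ 7)
  A vs C: [7 vs 4, 7 vs 5, 4 vs 7] → A does not strictly dominate C (column Z: 4 ≤ 7)
  B vs A: [3 vs 7, 7 vs 7, 5 vs 4] → B does not strictly dominate A (column X: 3 ≤ 7)
  B vs C: [3 vs 4, 7 vs 5, 5 vs 7] → B does not strictly dominate C (column X: 3 ≤ 4)
  C vs A: [4 vs 7, 5 vs 7, 7 vs 4] → C does not strictly dominate A (column X: 4 ≤ 7)
  C vs B: [4 vs 3, 5 vs 7, 7 vs 5] → C does not strictly dominate B (column Y: 5 ≤ 7)
No single strategy strictly dominates all others → no strictly dominant strategy.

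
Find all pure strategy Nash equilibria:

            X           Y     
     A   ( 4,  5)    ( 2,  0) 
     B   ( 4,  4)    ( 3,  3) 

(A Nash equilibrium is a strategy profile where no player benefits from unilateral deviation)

Nash equilibrium: (A, X), (B, X)

Work:
Best responses:
  P1 vs X: payoffs [4, 4] → best response A/B (payoff 4)
  P1 vs Y: payoffs [2, 3] → best response B (payoff 3)
  P2 vs A: payoffs [5, 0] → best response X (payoff 5)
  P2 vs B: payoffs [4, 3] → best response X (payoff 4)
Mutual best responses: (A,X), (B,X) → Nash equilibria.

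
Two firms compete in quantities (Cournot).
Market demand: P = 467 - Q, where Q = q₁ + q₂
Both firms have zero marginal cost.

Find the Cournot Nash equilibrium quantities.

q₁* = q₂* = 155.67; P* = 155.67

Work:
Profit: π_i = P·q_i = (a - q_i - q_j)·q_i
FOC: ∂π_i/∂q_i = a - 2q_i - q_j = 0
Reaction function: q_i = (467 - q_j)/2
Symmetry: q* = 467/3 = 155.67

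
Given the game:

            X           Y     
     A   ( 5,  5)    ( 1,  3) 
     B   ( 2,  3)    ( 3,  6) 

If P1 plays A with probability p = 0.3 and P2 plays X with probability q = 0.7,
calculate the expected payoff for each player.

E[P1] = 2.75, E[P2] = 4.05

Work:
E[P1] = p·q·π₁(A,X) + p·(1-q)·π₁(A,Y) + (1-p)·q·π₁(B,X) + (1-p)·(1-q)·π₁(B,Y)
= 0.3·0.7·5 + 0.3·0.3·1 + 0.7·0.7·2 + 0.7·0.3·3
= 2.75

E[P2] = 4.05 (similar calculation)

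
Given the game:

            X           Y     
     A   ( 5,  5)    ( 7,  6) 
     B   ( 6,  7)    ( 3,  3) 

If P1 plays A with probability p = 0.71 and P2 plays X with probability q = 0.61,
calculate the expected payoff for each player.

E[P1] = 5.5045, E[P2] = 5.4045

Work:
E[P1] = p·q·π₁(A,X) + p·(1-q)·π₁(A,Y) + (1-p)·q·π₁(B,X) + (1-p)·(1-q)·π₁(B,Y)
= 0.71·0.61·5 + 0.71·0.39·7 + 0.29·0.61·6 + 0.29·0.39·3
= 5.5045

E[P2] = 5.4045 (similar calculation)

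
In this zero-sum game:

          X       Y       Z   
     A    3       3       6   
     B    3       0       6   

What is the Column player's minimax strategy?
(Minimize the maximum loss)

Column should play X or Y (all achieve the minimum), value = 3

Work:
Column player minimizes Row's maximum payoff:
Column X: max payoff to Row = 3
Column Y: max payoff to Row = 3
Column Z: max payoff to Row = 6
Minimum is 3, achieved by columns X, Y (tied).
Each of X or Y is a minimax strategy.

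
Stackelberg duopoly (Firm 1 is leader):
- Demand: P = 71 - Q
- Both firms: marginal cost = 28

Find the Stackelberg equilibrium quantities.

q₁* (leader) = 21.5, q₂* (follower) = 10.75

Work:
Follower's reaction: q₂ = (a - c - q₁)/2
Leader substitutes: π₁ = q₁·(a - q₁ - (a-c-q₁)/2 - c)
FOC: q₁* = (71 - 28)/2 = 21.50
Then: q₂* = (71 - 28 - 21.5)/2 = 10.75
Leader has first-mover advantage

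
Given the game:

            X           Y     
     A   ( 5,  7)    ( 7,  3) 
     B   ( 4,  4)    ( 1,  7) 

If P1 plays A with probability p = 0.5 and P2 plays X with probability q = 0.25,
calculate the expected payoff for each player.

E[P1] = 4.125, E[P2] = 5.125

Work:
E[P1] = p·q·π₁(A,X) + p·(1-q)·π₁(A,Y) + (1-p)·q·π₁(B,X) + (1-p)·(1-q)·π₁(B,Y)
= 0.5·0.25·5 + 0.5·0.75·7 + 0.5·0.25·4 + 0.5·0.75·1
= 4.125

E[P2] = 5.125 (similar calculation)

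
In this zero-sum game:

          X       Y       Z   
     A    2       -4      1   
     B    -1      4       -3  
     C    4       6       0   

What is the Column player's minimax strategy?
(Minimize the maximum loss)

Column should play Z, value = 1

Work:
Column player minimizes Row's maximum payoff:
Column X: max payoff to Row = 4
Column Y: max payoff to Row = 6
Column Z: max payoff to Row = 1
Minimum is 1, achieved by column Z.
Minimax strategy: Z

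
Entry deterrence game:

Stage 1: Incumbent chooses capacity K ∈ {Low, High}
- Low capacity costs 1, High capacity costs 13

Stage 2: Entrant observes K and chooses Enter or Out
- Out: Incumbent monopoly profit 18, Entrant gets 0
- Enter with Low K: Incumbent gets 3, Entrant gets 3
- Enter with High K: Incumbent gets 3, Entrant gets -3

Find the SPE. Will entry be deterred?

SPE: (High, Enter|Low, Out|High); Entry deterred. Incumbent net profit = 5

Work:
After Low K: Entrant enters (3 > 0)
After High K: Entrant stays out (-3 < 0)
Incumbent: Low → 3−1=2, High → 18−13=5
Incumbent chooses High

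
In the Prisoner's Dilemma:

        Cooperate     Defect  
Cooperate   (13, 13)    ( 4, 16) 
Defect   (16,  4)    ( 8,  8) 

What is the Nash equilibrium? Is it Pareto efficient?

(Defect, Defect) is NE; not Pareto efficient

Work:
Defect dominates Cooperate for both players:
If P2 cooperates: Defect (16) > Cooperate (13)
If P2 defects: Defect (8) > Cooperate (4)
NE: (Defect, Defect) with payoff (8, 8)
But (Cooperate, Cooperate) = (13, 13) Pareto dominates (8, 8)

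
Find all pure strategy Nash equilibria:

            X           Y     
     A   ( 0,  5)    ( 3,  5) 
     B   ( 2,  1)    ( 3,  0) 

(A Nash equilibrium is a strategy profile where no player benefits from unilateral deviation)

Nash equilibrium: (A, Y), (B, X)

Work:
Best responses:
  P1 vs X: payoffs [0, 2] → best response B (payoff 2)
  P1 vs Y: payoffs [3, 3] → best response A/B (payoff 3)
  P2 vs A: payoffs [5, 5] → best response X/Y (payoff 5)
  P2 vs B: payoffs [1, 0] → best response X (payoff 1)
Mutual best responses: (A,Y), (B,X) → Nash equilibria.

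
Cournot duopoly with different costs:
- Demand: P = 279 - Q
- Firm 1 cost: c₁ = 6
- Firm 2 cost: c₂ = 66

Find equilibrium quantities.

q₁* = 111.0, q₂* = 51.0

Work:
Reaction: q₁ = (279 - 6 - q₂)/2
Reaction: q₂ = (279 - 66 - q₁)/2
Solve simultaneously:
q₁* = (279 - 2×6 + 66)/3 = 111.0
q₂* = (279 - 2×66 + 6)/3 = 51.0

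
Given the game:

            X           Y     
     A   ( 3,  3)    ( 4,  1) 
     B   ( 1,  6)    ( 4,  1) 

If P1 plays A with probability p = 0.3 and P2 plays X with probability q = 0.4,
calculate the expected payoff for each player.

E[P1] = 3.04, E[P2] = 2.64

Work:
E[P1] = p·q·π₁(A,X) + p·(1-q)·π₁(A,Y) + (1-p)·q·π₁(B,X) + (1-p)·(1-q)·π₁(B,Y)
= 0.3·0.4·3 + 0.3·0.6·4 + 0.7·0.4·1 + 0.7·0.6·4
= 3.04

E[P2] = 2.64 (similar calculation)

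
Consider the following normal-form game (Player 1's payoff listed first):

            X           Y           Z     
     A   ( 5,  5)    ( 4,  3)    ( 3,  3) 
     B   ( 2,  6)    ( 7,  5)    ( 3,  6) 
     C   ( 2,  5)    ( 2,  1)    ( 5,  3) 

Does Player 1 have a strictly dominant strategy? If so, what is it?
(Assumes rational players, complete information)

No strictly dominant strategy exists for Player 1

Work:
A strategy strictly dominates another if it gives a strictly higher payoff against every opponent action. Compare each pair of P1's strategies column-by-column:
  A vs B: [5 vs 2, 4 vs 7, 3 vs 3] → A does not strictly dominate B (column Y: 4 ≤ 7)
  A vs C: [5 vs 2, 4 vs 2, 3 vs 5] → A does not strictly dominate C (column Z: 3 ≤ 5)
  B vs A: [2 vs 5, 7 vs 4, 3 vs 3] → B does not strictly dominate A (column X: 2 ≤ 5)
  B vs C: [2 vs 2, 7 vs 2, 3 vs 5] → B does not strictly dominate C (column X: 2 ≤ 2)
  C vs A: [2 vs 5, 2 vs 4, 5 vs 3] → C does not strictly dominate A (column X: 2 ≤ 5)
  C vs B: [2 vs 2, 2 vs 7, 5 vs 3] → C does not strictly dominate B (column X: 2 ≤ 2)
No single strategy strictly dominates all others → no strictly dominant strategy.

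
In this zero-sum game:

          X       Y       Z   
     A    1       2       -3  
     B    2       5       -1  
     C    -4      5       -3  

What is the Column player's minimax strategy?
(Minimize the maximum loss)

Column should play Z, value = -1

Work:
Column player minimizes Row's maximum payoff:
Column X: max payoff to Row = 2
Column Y: max payoff to Row = 5
Column Z: max payoff to Row = -1
Minimum is -1, achieved by column Z.
Minimax strategy: Z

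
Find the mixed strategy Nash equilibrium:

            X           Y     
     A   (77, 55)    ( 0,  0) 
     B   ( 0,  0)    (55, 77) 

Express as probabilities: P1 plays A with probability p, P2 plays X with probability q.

p = 0.5833, q = 0.4167

Work:
Find probabilities that make opponent indifferent:
P2 chooses q to make P1 indifferent between A and B
P1 chooses p to make P2 indifferent between X and Y
Mixed NE: P1 plays (A: 0.5833, B: 0.4167), P2 plays (X: 0.4167, Y: 0.5833)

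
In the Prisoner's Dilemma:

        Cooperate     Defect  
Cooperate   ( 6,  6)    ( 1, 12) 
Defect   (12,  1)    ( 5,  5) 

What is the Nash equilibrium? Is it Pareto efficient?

(Defect, Defect) is NE; not Pareto efficient

Work:
Defect dominates Cooperate for both players:
If P2 cooperates: Defect (12) > Cooperate (6)
If P2 defects: Defect (5) > Cooperate (1)
NE: (Defect, Defect) with payoff (5, 5)
But (Cooperate, Cooperate) = (6, 6) Pareto dominates (5, 5)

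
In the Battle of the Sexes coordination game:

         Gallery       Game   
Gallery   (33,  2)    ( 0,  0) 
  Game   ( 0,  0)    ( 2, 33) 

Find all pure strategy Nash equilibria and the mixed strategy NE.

Pure NE: (Gallery, Gallery) and (Game, Game); Mixed NE: p = 0.9429, q = 0.0571

Work:
Check pure NE:
(Gallery, Gallery): (33, 2) - no unilateral deviation beneficial
(Game, Game): (2, 33) - no unilateral deviation beneficial
Mixed NE: P1 plays Gallery with p = 0.9429, P2 plays Gallery with q = 0.0571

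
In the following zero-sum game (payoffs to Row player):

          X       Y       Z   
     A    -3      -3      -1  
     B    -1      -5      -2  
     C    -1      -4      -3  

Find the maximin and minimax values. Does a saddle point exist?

Maximin = -3, Minimax = -3, Saddle: True

Work:
Row minimums: [-3, -5, -4] → maximin = -3
Column maximums: [-1, -3, -1] → minimax = -3
Saddle point exists! Game value = -3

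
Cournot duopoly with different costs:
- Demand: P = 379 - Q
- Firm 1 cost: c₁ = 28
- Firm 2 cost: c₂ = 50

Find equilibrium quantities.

q₁* = 124.33, q₂* = 102.33

Work:
Reaction: q₁ = (379 - 28 - q₂)/2
Reaction: q₂ = (379 - 50 - q₁)/2
Solve simultaneously:
q₁* = (379 - 2×28 + 50)/3 = 124.33
q₂* = (379 - 2×50 + 28)/3 = 102.33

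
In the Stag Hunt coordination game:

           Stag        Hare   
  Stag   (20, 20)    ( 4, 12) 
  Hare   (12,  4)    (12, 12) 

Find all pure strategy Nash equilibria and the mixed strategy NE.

Pure NE: (Stag, Stag) and (Hare, Hare); Mixed NE: p = 0.5, q = 0.5

Work:
Check pure NE:
(Stag, Stag): (20, 20) - no unilateral deviation beneficial
(Hare, Hare): (12, 12) - no unilateral deviation beneficial
Mixed NE: P1 plays Stag with p = 0.5, P2 plays Stag with q = 0.5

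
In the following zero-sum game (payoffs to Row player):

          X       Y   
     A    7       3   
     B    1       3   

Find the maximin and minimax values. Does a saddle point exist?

Maximin = 3, Minimax = 3, Saddle: True

Work:
Row minimums: [3, 1] → maximin = 3
Column maximums: [7, 3] → minimax = 3
Saddle point exists! Game value = 3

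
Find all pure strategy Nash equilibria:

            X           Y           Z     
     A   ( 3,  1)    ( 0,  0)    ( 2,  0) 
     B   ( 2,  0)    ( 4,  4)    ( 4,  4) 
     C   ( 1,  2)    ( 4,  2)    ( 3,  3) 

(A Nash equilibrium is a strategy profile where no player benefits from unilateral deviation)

Nash equilibrium: (A, X), (B, Y), (B, Z)

Work:
Best responses:
  P1 vs X: payoffs [3, 2, 1] → best response A (payoff 3)
  P1 vs Y: payoffs [0, 4, 4] → best response B/C (payoff 4)
  P1 vs Z: payoffs [2, 4, 3] → best response B (payoff 4)
  P2 vs A: payoffs [1, 0, 0] → best response X (payoff 1)
  P2 vs B: payoffs [0, 4, 4] → best response Y/Z (payoff 4)
  P2 vs C: payoffs [2, 2, 3] → best response Z (payoff 3)
Mutual best responses: (A,X), (B,Y), (B,Z) → Nash equilibria.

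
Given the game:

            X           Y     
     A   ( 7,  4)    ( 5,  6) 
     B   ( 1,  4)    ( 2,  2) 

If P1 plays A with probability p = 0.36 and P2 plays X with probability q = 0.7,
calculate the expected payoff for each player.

E[P1] = 3.136, E[P2] = 3.832

Work:
E[P1] = p·q·π₁(A,X) + p·(1-q)·π₁(A,Y) + (1-p)·q·π₁(B,X) + (1-p)·(1-q)·π₁(B,Y)
= 0.36·0.7·7 + 0.36·0.3·5 + 0.64·0.7·1 + 0.64·0.3·2
= 3.136

E[P2] = 3.832 (similar calculation)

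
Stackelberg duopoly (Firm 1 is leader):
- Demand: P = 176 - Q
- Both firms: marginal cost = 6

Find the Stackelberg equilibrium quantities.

q₁* (leader) = 85.0, q₂* (follower) = 42.5

Work:
Follower's reaction: q₂ = (a - c - q₁)/2
Leader substitutes: π₁ = q₁·(a - q₁ - (a-c-q₁)/2 - c)
FOC: q₁* = (176 - 6)/2 = 85.00
Then: q₂* = (176 - 6 - 85.0)/2 = 42.50
Leader has first-mover advantage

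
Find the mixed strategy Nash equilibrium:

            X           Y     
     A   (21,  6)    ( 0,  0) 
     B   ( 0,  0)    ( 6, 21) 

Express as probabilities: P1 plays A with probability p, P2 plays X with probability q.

p = 0.7778, q = 0.2222

Work:
Find probabilities that make opponent indifferent:
P2 chooses q to make P1 indifferent between A and B
P1 chooses p to make P2 indifferent between X and Y
Mixed NE: P1 plays (A: 0.7778, B: 0.2222), P2 plays (X: 0.2222, Y: 0.7778)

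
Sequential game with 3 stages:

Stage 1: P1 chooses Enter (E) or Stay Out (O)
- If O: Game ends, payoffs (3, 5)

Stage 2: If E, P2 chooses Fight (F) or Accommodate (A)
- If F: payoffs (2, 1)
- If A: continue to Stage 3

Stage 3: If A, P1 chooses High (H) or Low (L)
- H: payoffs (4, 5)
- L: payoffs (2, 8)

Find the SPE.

SPE: (E, A, H); Outcome (4, 5)

Work:
Stage 3: P1 chooses H (4 vs 2)
Stage 2: P2: F->1, A->5 (anticipating H). Choose A
Stage 1: P1: O->3, E->4 (anticipating A, H). Choose E
SPE path: E -> A -> H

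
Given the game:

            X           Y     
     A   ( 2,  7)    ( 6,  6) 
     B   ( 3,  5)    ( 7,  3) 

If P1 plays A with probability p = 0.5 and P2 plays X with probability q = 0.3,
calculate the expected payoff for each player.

E[P1] = 5.3, E[P2] = 4.95

Work:
E[P1] = p·q·π₁(A,X) + p·(1-q)·π₁(A,Y) + (1-p)·q·π₁(B,X) + (1-p)·(1-q)·π₁(B,Y)
= 0.5·0.3·2 + 0.5·0.7·6 + 0.5·0.3·3 + 0.5·0.7·7
= 5.3

E[P2] = 4.95 (similar calculation)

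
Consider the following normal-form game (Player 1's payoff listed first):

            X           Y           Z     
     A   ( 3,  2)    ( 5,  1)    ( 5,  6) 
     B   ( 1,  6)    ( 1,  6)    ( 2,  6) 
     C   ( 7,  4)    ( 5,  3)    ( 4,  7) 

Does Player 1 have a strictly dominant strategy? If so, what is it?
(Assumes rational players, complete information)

No strictly dominant strategy exists for Player 1

Work:
A strategy strictly dominates another if it gives a strictly higher payoff against every opponent action. Compare each pair of P1's strategies column-by-column:
  A vs B: [3 vs 1, 5 vs 1, 5 vs 2] → A strictly dominates B
  A vs C: [3 vs 7, 5 vs 5, 5 vs 4] → A does not strictly dominate C (column X: 3 ≤ 7)
  B vs A: [1 vs 3, 1 vs 5, 2 vs 5] → B does not strictly dominate A (column X: 1 ≤ 3)
  B vs C: [1 vs 7, 1 vs 5, 2 vs 4] → B does not strictly dominate C (column X: 1 ≤ 7)
  C vs A: [7 vs 3, 5 vs 5, 4 vs 5] → C does not strictly dominate A (column Y: 5 ≤ 5)
  C vs B: [7 vs 1, 5 vs 1, 4 vs 2] → C strictly dominates B
No single strategy strictly dominates all others → no strictly dominant strategy.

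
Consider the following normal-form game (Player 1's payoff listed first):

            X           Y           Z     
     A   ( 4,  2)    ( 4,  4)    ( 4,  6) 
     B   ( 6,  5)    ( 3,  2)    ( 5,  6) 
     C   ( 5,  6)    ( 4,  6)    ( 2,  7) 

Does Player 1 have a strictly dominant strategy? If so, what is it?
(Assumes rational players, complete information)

No strictly dominant strategy exists for Player 1

Work:
A strategy strictly dominates another if it gives a strictly higher payoff against every opponent action. Compare each pair of P1's strategies column-by-column:
  A vs B: [4 vs 6, 4 vs 3, 4 vs 5] → A does not strictly dominate B (column X: 4 ≤ 6)
  A vs C: [4 vs 5, 4 vs 4, 4 vs 2] → A does not strictly dominate C (column X: 4 ≤ 5)
  B vs A: [6 vs 4, 3 vs 4, 5 vs 4] → B does not strictly dominate A (column Y: 3 ≤ 4)
  B vs C: [6 vs 5, 3 vs 4, 5 vs 2] → B does not strictly dominate C (column Y: 3 ≤ 4)
  C vs A: [5 vs 4, 4 vs 4, 2 vs 4] → C does not strictly dominate A (column Y: 4 ≤ 4)
  C vs B: [5 vs 6, 4 vs 3, 2 vs 5] → C does not strictly dominate B (column X: 5 ≤ 6)
No single strategy strictly dominates all others → no strictly dominant strategy.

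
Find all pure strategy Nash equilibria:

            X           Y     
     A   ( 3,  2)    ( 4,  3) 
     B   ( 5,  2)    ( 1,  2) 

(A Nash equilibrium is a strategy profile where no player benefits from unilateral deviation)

Nash equilibrium: (A, Y), (B, X)

Work:
Best responses:
  P1 vs X: payoffs [3, 5] → best response B (payoff 5)
  P1 vs Y: payoffs [4, 1] → best response A (payoff 4)
  P2 vs A: payoffs [2, 3] → best response Y (payoff 3)
  P2 vs B: payoffs [2, 2] → best response X/Y (payoff 2)
Mutual best responses: (A,Y), (B,X) → Nash equilibria.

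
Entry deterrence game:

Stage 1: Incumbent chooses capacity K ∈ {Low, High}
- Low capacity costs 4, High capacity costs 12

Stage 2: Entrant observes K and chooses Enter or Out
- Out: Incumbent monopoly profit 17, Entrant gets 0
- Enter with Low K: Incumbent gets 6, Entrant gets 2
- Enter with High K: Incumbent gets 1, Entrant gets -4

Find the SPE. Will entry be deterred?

SPE: (High, Enter|Low, Out|High); Entry deterred. Incumbent net profit = 5

Work:
After Low K: Entrant enters (2 > 0)
After High K: Entrant stays out (-4 < 0)
Incumbent: Low → 6−4=2, High → 17−12=5
Incumbent chooses High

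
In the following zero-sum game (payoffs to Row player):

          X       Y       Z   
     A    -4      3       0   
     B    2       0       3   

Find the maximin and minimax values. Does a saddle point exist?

Maximin = 0, Minimax = 2, Saddle: False

Work:
Row minimums: [-4, 0] → maximin = 0
Column maximums: [2, 3, 3] → minimax = 2
No saddle point (maximin ≠ minimax). Mixed strategy needed.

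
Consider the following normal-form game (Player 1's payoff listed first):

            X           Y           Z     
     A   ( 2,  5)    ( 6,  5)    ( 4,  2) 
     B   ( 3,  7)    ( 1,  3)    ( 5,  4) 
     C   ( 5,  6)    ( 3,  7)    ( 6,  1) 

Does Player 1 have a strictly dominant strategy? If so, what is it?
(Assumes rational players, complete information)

No strictly dominant strategy exists for Player 1

Work:
A strategy strictly dominates another if it gives a strictly higher payoff against every opponent action. Compare each pair of P1's strategies column-by-column:
  A vs B: [2 vs 3, 6 vs 1, 4 vs 5] → A does not strictly dominate B (column X: 2 ≤ 3)
  A vs C: [2 vs 5, 6 vs 3, 4 vs 6] → A does not strictly dominate C (column X: 2 ≤ 5)
  B vs A: [3 vs 2, 1 vs 6, 5 vs 4] → B does not strictly dominate A (column Y: 1 ≤ 6)
  B vs C: [3 vs 5, 1 vs 3, 5 vs 6] → B does not strictly dominate C (column X: 3 ≤ 5)
  C vs A: [5 vs 2, 3 vs 6, 6 vs 4] → C does not strictly dominate A (column Y: 3 ≤ 6)
  C vs B: [5 vs 3, 3 vs 1, 6 vs 5] → C strictly dominates B
No single strategy strictly dominates all others → no strictly dominant strategy.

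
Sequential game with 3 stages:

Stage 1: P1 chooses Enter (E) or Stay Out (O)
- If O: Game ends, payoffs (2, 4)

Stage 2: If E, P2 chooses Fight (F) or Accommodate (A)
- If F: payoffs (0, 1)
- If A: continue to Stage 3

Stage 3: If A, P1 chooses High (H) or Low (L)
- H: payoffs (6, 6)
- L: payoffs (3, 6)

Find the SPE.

SPE: (E, A, H); Outcome (6, 6)

Work:
Stage 3: P1 chooses H (6 vs 3)
Stage 2: P2: F->1, A->6 (anticipating H). Choose A
Stage 1: P1: O->2, E->6 (anticipating A, H). Choose E
SPE path: E -> A -> H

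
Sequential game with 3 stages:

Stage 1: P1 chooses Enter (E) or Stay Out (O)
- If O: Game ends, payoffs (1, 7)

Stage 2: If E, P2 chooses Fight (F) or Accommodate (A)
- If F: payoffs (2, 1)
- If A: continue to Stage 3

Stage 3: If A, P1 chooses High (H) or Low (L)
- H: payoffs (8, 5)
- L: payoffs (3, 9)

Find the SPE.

SPE: (E, A, H); Outcome (8, 5)

Work:
Stage 3: P1 chooses H (8 vs 3)
Stage 2: P2: F->1, A->5 (anticipating H). Choose A
Stage 1: P1: O->1, E->8 (anticipating A, H). Choose E
SPE path: E -> A -> H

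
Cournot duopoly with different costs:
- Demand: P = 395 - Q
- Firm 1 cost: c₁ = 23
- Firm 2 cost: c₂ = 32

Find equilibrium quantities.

q₁* = 127.0, q₂* = 118.0

Work:
Reaction: q₁ = (395 - 23 - q₂)/2
Reaction: q₂ = (395 - 32 - q₁)/2
Solve simultaneously:
q₁* = (395 - 2×23 + 32)/3 = 127.0
q₂* = (395 - 2×32 + 23)/3 = 118.0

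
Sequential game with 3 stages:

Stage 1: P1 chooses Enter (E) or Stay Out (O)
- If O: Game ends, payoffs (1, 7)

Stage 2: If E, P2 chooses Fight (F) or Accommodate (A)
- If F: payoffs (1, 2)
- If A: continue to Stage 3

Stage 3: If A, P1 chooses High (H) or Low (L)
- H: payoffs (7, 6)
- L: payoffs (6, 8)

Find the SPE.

SPE: (E, A, H); Outcome (7, 6)

Work:
Stage 3: P1 chooses H (7 vs 6)
Stage 2: P2: F->2, A->6 (anticipating H). Choose A
Stage 1: P1: O->1, E->7 (anticipating A, H). Choose E
SPE path: E -> A -> H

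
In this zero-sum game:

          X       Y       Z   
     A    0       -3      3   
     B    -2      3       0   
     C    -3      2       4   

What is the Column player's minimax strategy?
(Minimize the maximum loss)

Column should play X, value = 0

Work:
Column player minimizes Row's maximum payoff:
Column X: max payoff to Row = 0
Column Y: max payoff to Row = 3
Column Z: max payoff to Row = 4
Minimum is 0, achieved by column X.
Minimax strategy: X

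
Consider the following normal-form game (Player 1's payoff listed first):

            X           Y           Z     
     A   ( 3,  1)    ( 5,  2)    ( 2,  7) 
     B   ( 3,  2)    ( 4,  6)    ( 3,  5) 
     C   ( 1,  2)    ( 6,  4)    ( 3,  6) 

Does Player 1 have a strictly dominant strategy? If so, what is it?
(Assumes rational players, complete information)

No strictly dominant strategy exists for Player 1

Work:
A strategy strictly dominates another if it gives a strictly higher payoff against every opponent action. Compare each pair of P1's strategies column-by-column:
  A vs B: [3 vs 3, 5 vs 4, 2 vs 3] → A does not strictly dominate B (column X: 3 ≤ 3)
  A vs C: [3 vs 1, 5 vs 6, 2 vs 3] → A does not strictly dominate C (column Y: 5 ≤ 6)
  B vs A: [3 vs 3, 4 vs 5, 3 vs 2] → B does not strictly dominate A (column X: 3 ≤ 3)
  B vs C: [3 vs 1, 4 vs 6, 3 vs 3] → B does not strictly dominate C (column Y: 4 ≤ 6)
  C vs A: [1 vs 3, 6 vs 5, 3 vs 2] → C does not strictly dominate A (column X: 1 ≤ 3)
  C vs B: [1 vs 3, 6 vs 4, 3 vs 3] → C does not strictly dominate B (column X: 1 ≤ 3)
No single strategy strictly dominates all others → no strictly dominant strategy.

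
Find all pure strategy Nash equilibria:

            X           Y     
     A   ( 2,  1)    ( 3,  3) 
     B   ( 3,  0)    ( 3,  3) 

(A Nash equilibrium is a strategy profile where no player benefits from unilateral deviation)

Nash equilibrium: (A, Y), (B, Y)

Work:
Best responses:
  P1 vs X: payoffs [2, 3] → best response B (payoff 3)
  P1 vs Y: payoffs [3, 3] → best response A/B (payoff 3)
  P2 vs A: payoffs [1, 3] → best response Y (payoff 3)
  P2 vs B: payoffs [0, 3] → best response Y (payoff 3)
Mutual best responses: (A,Y), (B,Y) → Nash equilibria.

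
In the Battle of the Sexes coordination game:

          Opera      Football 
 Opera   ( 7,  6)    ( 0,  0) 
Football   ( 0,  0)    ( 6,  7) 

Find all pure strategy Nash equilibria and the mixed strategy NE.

Pure NE: (Opera, Opera) and (Football, Football); Mixed NE: p = 0.5385, q = 0.4615

Work:
Check pure NE:
(Opera, Opera): (7, 6) - no unilateral deviation beneficial
(Football, Football): (6, 7) - no unilateral deviation beneficial
Mixed NE: P1 plays Opera with p = 0.5385, P2 plays Opera with q = 0.4615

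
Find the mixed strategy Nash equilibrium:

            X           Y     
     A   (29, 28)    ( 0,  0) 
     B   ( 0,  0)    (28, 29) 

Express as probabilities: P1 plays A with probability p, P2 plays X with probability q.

p = 0.5088, q = 0.4912

Work:
Find probabilities that make opponent indifferent:
P2 chooses q to make P1 indifferent between A and B
P1 chooses p to make P2 indifferent between X and Y
Mixed NE: P1 plays (A: 0.5088, B: 0.4912), P2 plays (X: 0.4912, Y: 0.5088)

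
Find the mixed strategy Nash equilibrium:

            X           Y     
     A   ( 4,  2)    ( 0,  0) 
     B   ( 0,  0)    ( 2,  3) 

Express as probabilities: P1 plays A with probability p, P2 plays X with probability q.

p = 0.6, q = 0.3333

Work:
Find probabilities that make opponent indifferent:
P2 chooses q to make P1 indifferent between A and B
P1 chooses p to make P2 indifferent between X and Y
Mixed NE: P1 plays (A: 0.6, B: 0.4), P2 plays (X: 0.3333, Y: 0.6667)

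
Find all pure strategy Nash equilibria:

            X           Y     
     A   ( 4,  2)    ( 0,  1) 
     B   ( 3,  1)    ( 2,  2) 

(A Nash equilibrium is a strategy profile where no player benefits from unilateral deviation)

Nash equilibrium: (A, X), (B, Y)

Work:
Best responses:
  P1 vs X: payoffs [4, 3] → best response A (payoff 4)
  P1 vs Y: payoffs [0, 2] → best response B (payoff 2)
  P2 vs A: payoffs [2, 1] → best response X (payoff 2)
  P2 vs B: payoffs [1, 2] → best response Y (payoff 2)
Mutual best responses: (A,X), (B,Y) → Nash equilibria.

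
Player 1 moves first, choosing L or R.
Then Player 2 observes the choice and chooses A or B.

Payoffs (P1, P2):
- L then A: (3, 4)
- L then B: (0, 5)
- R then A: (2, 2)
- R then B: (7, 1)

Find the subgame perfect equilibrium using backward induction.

P1 plays R, P2 plays B after L and A after R; Payoff (2, 2)

Work:
Backward induction:
After L: P2 chooses B → P1 gets 0
After R: P2 chooses A → P1 gets 2
P1 chooses R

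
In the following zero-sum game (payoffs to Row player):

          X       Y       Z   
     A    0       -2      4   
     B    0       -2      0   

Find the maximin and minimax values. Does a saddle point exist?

Maximin = -2, Minimax = -2, Saddle: True

Work:
Row minimums: [-2, -2] → maximin = -2
Column maximums: [0, -2, 4] → minimax = -2
Saddle point exists! Game value = -2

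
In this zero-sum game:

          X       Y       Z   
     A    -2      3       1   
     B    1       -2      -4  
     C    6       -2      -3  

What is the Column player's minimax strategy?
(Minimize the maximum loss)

Column should play Z, value = 1

Work:
Column player minimizes Row's maximum payoff:
Column X: max payoff to Row = 6
Column Y: max payoff to Row = 3
Column Z: max payoff to Row = 1
Minimum is 1, achieved by column Z.
Minimax strategy: Z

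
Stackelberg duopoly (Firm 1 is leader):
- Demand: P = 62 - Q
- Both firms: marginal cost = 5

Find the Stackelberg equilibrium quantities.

q₁* (leader) = 28.5, q₂* (follower) = 14.25

Work:
Follower's reaction: q₂ = (a - c - q₁)/2
Leader substitutes: π₁ = q₁·(a - q₁ - (a-c-q₁)/2 - c)
FOC: q₁* = (62 - 5)/2 = 28.50
Then: q₂* = (62 - 5 - 28.5)/2 = 14.25
Leader has first-mover advantage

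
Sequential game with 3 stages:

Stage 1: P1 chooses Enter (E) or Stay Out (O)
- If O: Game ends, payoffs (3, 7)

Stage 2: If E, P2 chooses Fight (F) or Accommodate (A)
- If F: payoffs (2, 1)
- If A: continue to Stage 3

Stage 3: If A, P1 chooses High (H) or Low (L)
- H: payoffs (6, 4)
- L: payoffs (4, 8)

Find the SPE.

SPE: (E, A, H); Outcome (6, 4)

Work:
Stage 3: P1 chooses H (6 vs 4)
Stage 2: P2: F->1, A->4 (anticipating H). Choose A
Stage 1: P1: O->3, E->6 (anticipating A, H). Choose E
SPE path: E -> A -> H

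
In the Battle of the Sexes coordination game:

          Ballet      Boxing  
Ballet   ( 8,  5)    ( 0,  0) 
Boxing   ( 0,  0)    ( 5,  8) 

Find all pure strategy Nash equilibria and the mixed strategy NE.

Pure NE: (Ballet, Ballet) and (Boxing, Boxing); Mixed NE: p = 0.6154, q = 0.3846

Work:
Check pure NE:
(Ballet, Ballet): (8, 5) - no unilateral deviation beneficial
(Boxing, Boxing): (5, 8) - no unilateral deviation beneficial
Mixed NE: P1 plays Ballet with p = 0.6154, P2 plays Ballet with q = 0.3846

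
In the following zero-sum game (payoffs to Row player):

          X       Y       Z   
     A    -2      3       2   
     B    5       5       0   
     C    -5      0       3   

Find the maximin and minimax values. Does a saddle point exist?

Maximin = 0, Minimax = 3, Saddle: False

Work:
Row minimums: [-2, 0, -5] → maximin = 0
Column maximums: [5, 5, 3] → minimax = 3
No saddle point (maximin ≠ minimax). Mixed strategy needed.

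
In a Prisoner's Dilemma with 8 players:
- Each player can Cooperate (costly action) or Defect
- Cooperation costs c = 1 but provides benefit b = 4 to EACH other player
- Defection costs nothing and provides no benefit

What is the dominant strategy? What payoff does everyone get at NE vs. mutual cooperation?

Dominant: Defect; NE payoff = 0; Coop payoff = 27

Work:
Defect dominates (saves cost c = 1, benefit to others is external)
NE: All defect → everyone gets 0
If all cooperate: each receives (7)×4 - 1 = 27
Social dilemma: 27 > 0 but NE gives 0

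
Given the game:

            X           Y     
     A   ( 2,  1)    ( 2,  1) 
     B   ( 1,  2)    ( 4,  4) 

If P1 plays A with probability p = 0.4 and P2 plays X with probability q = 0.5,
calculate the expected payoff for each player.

E[P1] = 2.3, E[P2] = 2.2

Work:
E[P1] = p·q·π₁(A,X) + p·(1-q)·π₁(A,Y) + (1-p)·q·π₁(B,X) + (1-p)·(1-q)·π₁(B,Y)
= 0.4·0.5·2 + 0.4·0.5·2 + 0.6·0.5·1 + 0.6·0.5·4
= 2.3

E[P2] = 2.2 (similar calculation)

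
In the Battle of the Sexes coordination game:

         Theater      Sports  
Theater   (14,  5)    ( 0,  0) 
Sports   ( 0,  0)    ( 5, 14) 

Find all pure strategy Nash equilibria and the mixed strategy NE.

Pure NE: (Theater, Theater) and (Sports, Sports); Mixed NE: p = 0.7368, q = 0.2632

Work:
Check pure NE:
(Theater, Theater): (14, 5) - no unilateral deviation beneficial
(Sports, Sports): (5, 14) - no unilateral deviation beneficial
Mixed NE: P1 plays Theater with p = 0.7368, P2 plays Theater with q = 0.2632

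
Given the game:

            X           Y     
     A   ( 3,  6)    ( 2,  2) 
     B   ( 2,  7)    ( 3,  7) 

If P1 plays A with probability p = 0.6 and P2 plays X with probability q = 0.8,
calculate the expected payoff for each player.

E[P1] = 2.56, E[P2] = 5.92

Work:
E[P1] = p·q·π₁(A,X) + p·(1-q)·π₁(A,Y) + (1-p)·q·π₁(B,X) + (1-p)·(1-q)·π₁(B,Y)
= 0.6·0.8·3 + 0.6·0.2·2 + 0.4·0.8·2 + 0.4·0.2·3
= 2.56

E[P2] = 5.92 (similar calculation)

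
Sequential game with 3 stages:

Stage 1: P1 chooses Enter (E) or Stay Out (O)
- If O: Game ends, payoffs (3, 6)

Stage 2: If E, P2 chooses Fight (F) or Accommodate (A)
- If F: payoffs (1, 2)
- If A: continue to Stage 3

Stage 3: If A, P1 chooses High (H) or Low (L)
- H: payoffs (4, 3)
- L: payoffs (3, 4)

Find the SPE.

SPE: (E, A, H); Outcome (4, 3)

Work:
Stage 3: P1 chooses H (4 vs 3)
Stage 2: P2: F->2, A->3 (anticipating H). Choose A
Stage 1: P1: O->3, E->4 (anticipating A, H). Choose E
SPE path: E -> A -> H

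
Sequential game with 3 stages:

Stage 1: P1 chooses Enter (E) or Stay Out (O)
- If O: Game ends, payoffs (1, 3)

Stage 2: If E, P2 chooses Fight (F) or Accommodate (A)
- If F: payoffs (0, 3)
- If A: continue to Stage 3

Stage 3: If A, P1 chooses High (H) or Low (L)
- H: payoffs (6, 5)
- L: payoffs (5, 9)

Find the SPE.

SPE: (E, A, H); Outcome (6, 5)

Work:
Stage 3: P1 chooses H (6 vs 5)
Stage 2: P2: F->3, A->5 (anticipating H). Choose A
Stage 1: P1: O->1, E->6 (anticipating A, H). Choose E
SPE path: E -> A -> H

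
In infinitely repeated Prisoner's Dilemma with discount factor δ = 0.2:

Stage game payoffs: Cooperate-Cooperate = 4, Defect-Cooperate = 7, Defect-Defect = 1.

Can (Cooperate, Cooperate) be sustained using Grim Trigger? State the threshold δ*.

δ* = 0.5; since δ = 0.2 < 0.5, cooperation cannot be sustained

Work:
For Grim Trigger:
Cooperate forever: 4/(1-δ)
Defect then punished: 7 + 1·δ/(1-δ)
Need: 4/(1-δ) ≥ 7 + 1·δ/(1-δ)
Solving: δ ≥ (T-R)/(T-P) = (7-4)/(7-1) = 0.5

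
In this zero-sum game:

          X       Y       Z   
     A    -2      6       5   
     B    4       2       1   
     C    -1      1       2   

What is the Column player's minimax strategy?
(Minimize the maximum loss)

Column should play X, value = 4

Work:
Column player minimizes Row's maximum payoff:
Column X: max payoff to Row = 4
Column Y: max payoff to Row = 6
Column Z: max payoff to Row = 5
Minimum is 4, achieved by column X.
Minimax strategy: X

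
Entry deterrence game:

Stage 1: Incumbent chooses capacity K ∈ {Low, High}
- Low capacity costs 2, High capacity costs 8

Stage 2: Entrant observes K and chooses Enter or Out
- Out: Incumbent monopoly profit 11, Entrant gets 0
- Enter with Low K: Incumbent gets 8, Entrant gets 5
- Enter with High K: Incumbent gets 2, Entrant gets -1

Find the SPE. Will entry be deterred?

SPE: (Low, Enter|Low, Out|High); Entry not deterred. Incumbent net profit = 6, Entrant gets 5

Work:
After Low K: Entrant enters (5 > 0)
After High K: Entrant stays out (-1 < 0)
Incumbent: Low → 8−2=6, High → 11−8=3
Incumbent chooses Low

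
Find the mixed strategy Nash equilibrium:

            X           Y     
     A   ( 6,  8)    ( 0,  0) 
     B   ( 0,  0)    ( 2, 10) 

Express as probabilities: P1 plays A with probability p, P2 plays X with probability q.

p = 0.5556, q = 0.25

Work:
Find probabilities that make opponent indifferent:
P2 chooses q to make P1 indifferent between A and B
P1 chooses p to make P2 indifferent between X and Y
Mixed NE: P1 plays (A: 0.5556, B: 0.4444), P2 plays (X: 0.25, Y: 0.75)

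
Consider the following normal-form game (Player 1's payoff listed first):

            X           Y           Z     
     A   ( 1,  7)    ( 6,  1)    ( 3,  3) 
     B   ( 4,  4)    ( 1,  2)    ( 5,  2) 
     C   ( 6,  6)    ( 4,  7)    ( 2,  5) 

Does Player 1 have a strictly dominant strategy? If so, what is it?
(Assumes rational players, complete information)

No strictly dominant strategy exists for Player 1

Work:
A strategy strictly dominates another if it gives a strictly higher payoff against every opponent action. Compare each pair of P1's strategies column-by-column:
  A vs B: [1 vs 4, 6 vs 1, 3 vs 5] → A does not strictly dominate B (column X: 1 ≤ 4)
  A vs C: [1 vs 6, 6 vs 4, 3 vs 2] → A does not strictly dominate C (column X: 1 ≤ 6)
  B vs A: [4 vs 1, 1 vs 6, 5 vs 3] → B does not strictly dominate A (column Y: 1 ≤ 6)
  B vs C: [4 vs 6, 1 vs 4, 5 vs 2] → B does not strictly dominate C (column X: 4 ≤ 6)
  C vs A: [6 vs 1, 4 vs 6, 2 vs 3] → C does not strictly dominate A (column Y: 4 ≤ 6)
  C vs B: [6 vs 4, 4 vs 1, 2 vs 5] → C does not strictly dominate B (column Z: 2 ≤ 5)
No single strategy strictly dominates all others → no strictly dominant strategy.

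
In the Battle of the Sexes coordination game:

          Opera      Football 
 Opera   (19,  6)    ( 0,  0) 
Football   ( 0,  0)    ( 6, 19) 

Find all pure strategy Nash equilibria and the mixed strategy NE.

Pure NE: (Opera, Opera) and (Football, Football); Mixed NE: p = 0.76, q = 0.24

Work:
Check pure NE:
(Opera, Opera): (19, 6) - no unilateral deviation beneficial
(Football, Football): (6, 19) - no unilateral deviation beneficial
Mixed NE: P1 plays Opera with p = 0.76, P2 plays Opera with q = 0.24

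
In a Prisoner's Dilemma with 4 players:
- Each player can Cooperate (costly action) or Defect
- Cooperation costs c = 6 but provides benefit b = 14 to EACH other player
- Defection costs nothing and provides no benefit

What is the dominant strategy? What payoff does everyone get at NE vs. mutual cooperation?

Dominant: Defect; NE payoff = 0; Coop payoff = 36

Work:
Defect dominates (saves cost c = 6, benefit to others is external)
NE: All defect → everyone gets 0
If all cooperate: each receives (3)×14 - 6 = 36
Social dilemma: 36 > 0 but NE gives 0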